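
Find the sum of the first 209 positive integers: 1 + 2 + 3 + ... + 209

Formula: ∑k = n(n+1)/2
= 209×210/2
= 43890/2
= 21945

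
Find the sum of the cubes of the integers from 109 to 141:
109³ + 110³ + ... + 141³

Use ∑_{k=1}^{n} k³ = [n(n+1)/2]², then subtract the first 108 terms.
∑_{k=1}^{141} k³ = [141×142/2]² = 10011² = 100220121
∑_{k=1}^{108} k³ = [108×109/2]² = 5886² = 34644996
∑_{k=109}^{141} k³ = 100220121 - 34644996 = 65575125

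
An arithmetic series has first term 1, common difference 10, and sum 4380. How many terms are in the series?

Using S = n/2 × [2a + (n-1)d]
4380 = n/2 × [2(1) + (n-1)(10)]
4380 = n/2 × [2 + 10n - 10]
8760 = n × [-8 + 10n]
10n² + (-8)n - 8760 = 0
Discriminant: Δ = (-8)² - 4(10)(-8760) = 64 + 350400 = 350464
√Δ = 592
n = [-(-8) + √Δ] / (2·10) = (8 + 592) / 20 = 600 / 20 = 30
(The negative root is discarded since n must be a positive integer.)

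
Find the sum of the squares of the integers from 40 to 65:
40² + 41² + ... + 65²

Use ∑_{k=1}^{n} k² = n(n+1)(2n+1)/6, then subtract the first 39 terms.
∑_{k=1}^{65} k² = 65×66×131/6 = 93665
∑_{k=1}^{39} k² = 39×40×79/6 = 20540
∑_{k=40}^{65} k² = 93665 - 20540 = 73125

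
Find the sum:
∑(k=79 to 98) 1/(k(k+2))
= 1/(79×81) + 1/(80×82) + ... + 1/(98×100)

Partial fractions: 1/(k(k+2)) = (1/2)[1/k - 1/(k+2)]
Telescoping leaves the first two and last two terms:
= (1/2)[1/79 + 1/80 - 1/99 - 1/100]
= 15821/6256800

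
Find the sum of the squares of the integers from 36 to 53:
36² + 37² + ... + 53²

Use ∑_{k=1}^{n} k² = n(n+1)(2n+1)/6, then subtract the first 35 terms.
∑_{k=1}^{53} k² = 53×54×107/6 = 51039
∑_{k=1}^{35} k² = 35×36×71/6 = 14910
∑_{k=36}^{53} k² = 51039 - 14910 = 36129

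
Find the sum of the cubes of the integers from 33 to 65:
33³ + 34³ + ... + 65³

Use ∑_{k=1}^{n} k³ = [n(n+1)/2]², then subtract the first 32 terms.
∑_{k=1}^{65} k³ = [65×66/2]² = 2145² = 4601025
∑_{k=1}^{32} k³ = [32×33/2]² = 528² = 278784
∑_{k=33}^{65} k³ = 4601025 - 278784 = 4322241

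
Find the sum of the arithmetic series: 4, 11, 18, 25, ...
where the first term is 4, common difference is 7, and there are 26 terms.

Sₙ = n/2 × (first + last)
Last term = a + (n-1)d = 4 + (26-1)×7 = 179
S_26 = 26/2 × (4 + 179)
S_26 = 26/2 × 183 = 2379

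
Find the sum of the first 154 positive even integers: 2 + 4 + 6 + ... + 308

Sum of first n even numbers = n(n+1)
= 154×155
= 23870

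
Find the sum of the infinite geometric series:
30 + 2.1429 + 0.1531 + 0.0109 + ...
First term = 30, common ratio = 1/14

For |r| < 1, S = a / (1 - r)
S = 30 / (1 - (1/14))
S = 30 / (13/14)
S = 420/13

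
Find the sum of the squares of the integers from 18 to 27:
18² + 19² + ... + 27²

Use ∑_{k=1}^{n} k² = n(n+1)(2n+1)/6, then subtract the first 17 terms.
∑_{k=1}^{27} k² = 27×28×55/6 = 6930
∑_{k=1}^{17} k² = 17×18×35/6 = 1785
∑_{k=18}^{27} k² = 6930 - 1785 = 5145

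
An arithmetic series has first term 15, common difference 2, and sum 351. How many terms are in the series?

Using S = n/2 × [2a + (n-1)d]
351 = n/2 × [2(15) + (n-1)(2)]
351 = n/2 × [30 + 2n - 2]
702 = n × [28 + 2n]
2n² + (28)n - 702 = 0
Discriminant: Δ = (28)² - 4(2)(-702) = 784 + 5616 = 6400
√Δ = 80
n = [-(28) + √Δ] / (2·2) = (-28 + 80) / 4 = 52 / 4 = 13
(The negative root is discarded since n must be a positive integer.)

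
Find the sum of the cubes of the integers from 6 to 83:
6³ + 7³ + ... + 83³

Use ∑_{k=1}^{n} k³ = [n(n+1)/2]², then subtract the first 5 terms.
∑_{k=1}^{83} k³ = [83×84/2]² = 3486² = 12152196
∑_{k=1}^{5} k³ = [5×6/2]² = 15² = 225
∑_{k=6}^{83} k³ = 12152196 - 225 = 12151971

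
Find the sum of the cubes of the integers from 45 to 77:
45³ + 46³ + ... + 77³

Use ∑_{k=1}^{n} k³ = [n(n+1)/2]², then subtract the first 44 terms.
∑_{k=1}^{77} k³ = [77×78/2]² = 3003² = 9018009
∑_{k=1}^{44} k³ = [44×45/2]² = 990² = 980100
∑_{k=45}^{77} k³ = 9018009 - 980100 = 8037909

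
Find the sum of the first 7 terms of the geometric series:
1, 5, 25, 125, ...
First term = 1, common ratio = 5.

Sₙ = a(1 - rⁿ) / (1 - r)
S_7 = 1(1 - 5^7) / (1 - 5)
S_7 = 1(1 - 78125) / (-4)
S_7 = 19531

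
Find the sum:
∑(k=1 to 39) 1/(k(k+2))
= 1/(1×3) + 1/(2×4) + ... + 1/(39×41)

Partial fractions: 1/(k(k+2)) = (1/2)[1/k - 1/(k+2)]
Telescoping leaves the first two and last two terms:
= (1/2)[1/1 + 1/2 - 1/40 - 1/41]
= 2379/3280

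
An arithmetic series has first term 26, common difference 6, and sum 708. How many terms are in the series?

Using S = n/2 × [2a + (n-1)d]
708 = n/2 × [2(26) + (n-1)(6)]
708 = n/2 × [52 + 6n - 6]
1416 = n × [46 + 6n]
6n² + (46)n - 1416 = 0
Discriminant: Δ = (46)² - 4(6)(-1416) = 2116 + 33984 = 36100
√Δ = 190
n = [-(46) + √Δ] / (2·6) = (-46 + 190) / 12 = 144 / 12 = 12
(The negative root is discarded since n must be a positive integer.)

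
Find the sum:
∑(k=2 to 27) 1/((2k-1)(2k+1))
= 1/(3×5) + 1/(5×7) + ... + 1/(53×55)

Partial fractions: 1/((2k-1)(2k+1)) = (1/2)[1/(2k-1) - 1/(2k+1)]
The series telescopes:
= (1/2)[1/3 - 1/55]
= 26/165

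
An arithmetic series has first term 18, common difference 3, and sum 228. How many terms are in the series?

Using S = n/2 × [2a + (n-1)d]
228 = n/2 × [2(18) + (n-1)(3)]
228 = n/2 × [36 + 3n - 3]
456 = n × [33 + 3n]
3n² + (33)n - 456 = 0
Discriminant: Δ = (33)² - 4(3)(-456) = 1089 + 5472 = 6561
√Δ = 81
n = [-(33) + √Δ] / (2·3) = (-33 + 81) / 6 = 48 / 6 = 8
(The negative root is discarded since n must be a positive integer.)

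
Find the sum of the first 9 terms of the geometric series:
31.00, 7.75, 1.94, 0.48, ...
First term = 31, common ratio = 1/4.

Sₙ = a(1 - rⁿ) / (1 - r)
S_9 = 31(1 - (1/4)^9) / (1 - (1/4))
S_9 = 31(1 - (1/262144)) / (3/4)
S_9 = 2708811/65536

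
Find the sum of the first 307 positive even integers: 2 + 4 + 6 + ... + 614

Sum of first n even numbers = n(n+1)
= 307×308
= 94556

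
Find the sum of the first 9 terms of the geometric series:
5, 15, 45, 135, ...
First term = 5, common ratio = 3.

Sₙ = a(1 - rⁿ) / (1 - r)
S_9 = 5(1 - 3^9) / (1 - 3)
S_9 = 5(1 - 19683) / (-2)
S_9 = 49205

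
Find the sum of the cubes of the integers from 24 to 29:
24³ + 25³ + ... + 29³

Use ∑_{k=1}^{n} k³ = [n(n+1)/2]², then subtract the first 23 terms.
∑_{k=1}^{29} k³ = [29×30/2]² = 435² = 189225
∑_{k=1}^{23} k³ = [23×24/2]² = 276² = 76176
∑_{k=24}^{29} k³ = 189225 - 76176 = 113049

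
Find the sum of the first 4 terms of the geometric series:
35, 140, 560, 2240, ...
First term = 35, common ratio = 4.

Sₙ = a(1 - rⁿ) / (1 - r)
S_4 = 35(1 - 4^4) / (1 - 4)
S_4 = 35(1 - 256) / (-3)
S_4 = 2975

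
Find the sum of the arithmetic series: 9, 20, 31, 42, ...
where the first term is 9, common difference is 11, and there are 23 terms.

Sₙ = n/2 × (first + last)
Last term = a + (n-1)d = 9 + (23-1)×11 = 251
S_23 = 23/2 × (9 + 251)
S_23 = 23/2 × 260 = 2990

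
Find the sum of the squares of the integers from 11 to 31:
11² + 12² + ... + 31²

Use ∑_{k=1}^{n} k² = n(n+1)(2n+1)/6, then subtract the first 10 terms.
∑_{k=1}^{31} k² = 31×32×63/6 = 10416
∑_{k=1}^{10} k² = 10×11×21/6 = 385
∑_{k=11}^{31} k² = 10416 - 385 = 10031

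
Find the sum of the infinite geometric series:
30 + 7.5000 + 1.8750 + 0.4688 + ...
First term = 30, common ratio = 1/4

For |r| < 1, S = a / (1 - r)
S = 30 / (1 - (1/4))
S = 30 / (3/4)
S = 40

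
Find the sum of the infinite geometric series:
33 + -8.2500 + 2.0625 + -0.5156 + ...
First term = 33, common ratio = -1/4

For |r| < 1, S = a / (1 - r)
S = 33 / (1 - (-1/4))
S = 33 / (5/4)
S = 132/5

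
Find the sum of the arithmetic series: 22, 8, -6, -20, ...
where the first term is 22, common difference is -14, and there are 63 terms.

Sₙ = n/2 × (first + last)
Last term = a + (n-1)d = 22 + (63-1)×(-14) = -846
S_63 = 63/2 × (22 + (-846))
S_63 = 63/2 × (-824) = -25956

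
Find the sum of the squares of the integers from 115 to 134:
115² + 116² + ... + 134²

Use ∑_{k=1}^{n} k² = n(n+1)(2n+1)/6, then subtract the first 114 terms.
∑_{k=1}^{134} k² = 134×135×269/6 = 811035
∑_{k=1}^{114} k² = 114×115×229/6 = 500365
∑_{k=115}^{134} k² = 811035 - 500365 = 310670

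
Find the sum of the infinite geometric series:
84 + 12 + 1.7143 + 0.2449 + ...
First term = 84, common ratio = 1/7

For |r| < 1, S = a / (1 - r)
S = 84 / (1 - (1/7))
S = 84 / (6/7)
S = 98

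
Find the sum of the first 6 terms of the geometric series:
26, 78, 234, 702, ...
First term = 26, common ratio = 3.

Sₙ = a(1 - rⁿ) / (1 - r)
S_6 = 26(1 - 3^6) / (1 - 3)
S_6 = 26(1 - 729) / (-2)
S_6 = 9464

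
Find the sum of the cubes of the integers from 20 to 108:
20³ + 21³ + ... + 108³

Use ∑_{k=1}^{n} k³ = [n(n+1)/2]², then subtract the first 19 terms.
∑_{k=1}^{108} k³ = [108×109/2]² = 5886² = 34644996
∑_{k=1}^{19} k³ = [19×20/2]² = 190² = 36100
∑_{k=20}^{108} k³ = 34644996 - 36100 = 34608896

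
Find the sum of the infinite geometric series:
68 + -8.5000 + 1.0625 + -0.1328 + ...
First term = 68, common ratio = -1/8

For |r| < 1, S = a / (1 - r)
S = 68 / (1 - (-1/8))
S = 68 / (9/8)
S = 544/9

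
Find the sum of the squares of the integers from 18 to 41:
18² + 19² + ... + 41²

Use ∑_{k=1}^{n} k² = n(n+1)(2n+1)/6, then subtract the first 17 terms.
∑_{k=1}^{41} k² = 41×42×83/6 = 23821
∑_{k=1}^{17} k² = 17×18×35/6 = 1785
∑_{k=18}^{41} k² = 23821 - 1785 = 22036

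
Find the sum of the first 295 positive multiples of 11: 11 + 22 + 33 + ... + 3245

Factor out 11: = 11(1 + 2 + ... + 295) = 11 × n(n+1)/2
= 11 × 295×296/2
= 11 × 43660
= 480260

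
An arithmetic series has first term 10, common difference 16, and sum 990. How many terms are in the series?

Using S = n/2 × [2a + (n-1)d]
990 = n/2 × [2(10) + (n-1)(16)]
990 = n/2 × [20 + 16n - 16]
1980 = n × [4 + 16n]
16n² + (4)n - 1980 = 0
Discriminant: Δ = (4)² - 4(16)(-1980) = 16 + 126720 = 126736
√Δ = 356
n = [-(4) + √Δ] / (2·16) = (-4 + 356) / 32 = 352 / 32 = 11
(The negative root is discarded since n must be a positive integer.)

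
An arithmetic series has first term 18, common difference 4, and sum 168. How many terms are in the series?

Using S = n/2 × [2a + (n-1)d]
168 = n/2 × [2(18) + (n-1)(4)]
168 = n/2 × [36 + 4n - 4]
336 = n × [32 + 4n]
4n² + (32)n - 336 = 0
Discriminant: Δ = (32)² - 4(4)(-336) = 1024 + 5376 = 6400
√Δ = 80
n = [-(32) + √Δ] / (2·4) = (-32 + 80) / 8 = 48 / 8 = 6
(The negative root is discarded since n must be a positive integer.)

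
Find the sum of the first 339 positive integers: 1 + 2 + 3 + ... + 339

Formula: ∑k = n(n+1)/2
= 339×340/2
= 115260/2
= 57630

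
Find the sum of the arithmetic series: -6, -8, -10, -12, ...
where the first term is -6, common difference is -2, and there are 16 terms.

Sₙ = n/2 × (first + last)
Last term = a + (n-1)d = -6 + (16-1)×(-2) = -36
S_16 = 16/2 × (-6 + (-36))
S_16 = 16/2 × (-42) = -336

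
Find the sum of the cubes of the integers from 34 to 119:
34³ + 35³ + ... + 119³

Use ∑_{k=1}^{n} k³ = [n(n+1)/2]², then subtract the first 33 terms.
∑_{k=1}^{119} k³ = [119×120/2]² = 7140² = 50979600
∑_{k=1}^{33} k³ = [33×34/2]² = 561² = 314721
∑_{k=34}^{119} k³ = 50979600 - 314721 = 50664879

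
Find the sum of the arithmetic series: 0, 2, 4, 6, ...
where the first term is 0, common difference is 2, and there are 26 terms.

Sₙ = n/2 × (first + last)
Last term = a + (n-1)d = 0 + (26-1)×2 = 50
S_26 = 26/2 × (0 + 50)
S_26 = 26/2 × 50 = 650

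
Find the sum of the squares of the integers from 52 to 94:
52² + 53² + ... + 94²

Use ∑_{k=1}^{n} k² = n(n+1)(2n+1)/6, then subtract the first 51 terms.
∑_{k=1}^{94} k² = 94×95×189/6 = 281295
∑_{k=1}^{51} k² = 51×52×103/6 = 45526
∑_{k=52}^{94} k² = 281295 - 45526 = 235769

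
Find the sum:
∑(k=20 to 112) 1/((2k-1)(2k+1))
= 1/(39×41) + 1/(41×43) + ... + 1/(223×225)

Partial fractions: 1/((2k-1)(2k+1)) = (1/2)[1/(2k-1) - 1/(2k+1)]
The series telescopes:
= (1/2)[1/39 - 1/225]
= 31/2925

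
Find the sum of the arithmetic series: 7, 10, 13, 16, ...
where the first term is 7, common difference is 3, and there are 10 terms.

Sₙ = n/2 × (first + last)
Last term = a + (n-1)d = 7 + (10-1)×3 = 34
S_10 = 10/2 × (7 + 34)
S_10 = 10/2 × 41 = 205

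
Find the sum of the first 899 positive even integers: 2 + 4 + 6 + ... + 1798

Sum of first n even numbers = n(n+1)
= 899×900
= 809100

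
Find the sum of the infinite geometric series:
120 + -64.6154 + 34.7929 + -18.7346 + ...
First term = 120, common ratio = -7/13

For |r| < 1, S = a / (1 - r)
S = 120 / (1 - (-7/13))
S = 120 / (20/13)
S = 78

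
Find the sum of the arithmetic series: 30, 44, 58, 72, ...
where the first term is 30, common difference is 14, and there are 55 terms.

Sₙ = n/2 × (first + last)
Last term = a + (n-1)d = 30 + (55-1)×14 = 786
S_55 = 55/2 × (30 + 786)
S_55 = 55/2 × 816 = 22440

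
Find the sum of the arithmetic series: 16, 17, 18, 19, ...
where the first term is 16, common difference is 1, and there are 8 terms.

Sₙ = n/2 × (first + last)
Last term = a + (n-1)d = 16 + (8-1)×1 = 23
S_8 = 8/2 × (16 + 23)
S_8 = 8/2 × 39 = 156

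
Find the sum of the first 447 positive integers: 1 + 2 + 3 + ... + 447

Formula: ∑k = n(n+1)/2
= 447×448/2
= 200256/2
= 100128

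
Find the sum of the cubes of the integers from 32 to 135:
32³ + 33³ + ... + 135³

Use ∑_{k=1}^{n} k³ = [n(n+1)/2]², then subtract the first 31 terms.
∑_{k=1}^{135} k³ = [135×136/2]² = 9180² = 84272400
∑_{k=1}^{31} k³ = [31×32/2]² = 496² = 246016
∑_{k=32}^{135} k³ = 84272400 - 246016 = 84026384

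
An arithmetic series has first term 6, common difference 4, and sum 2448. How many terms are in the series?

Using S = n/2 × [2a + (n-1)d]
2448 = n/2 × [2(6) + (n-1)(4)]
2448 = n/2 × [12 + 4n - 4]
4896 = n × [8 + 4n]
4n² + (8)n - 4896 = 0
Discriminant: Δ = (8)² - 4(4)(-4896) = 64 + 78336 = 78400
√Δ = 280
n = [-(8) + √Δ] / (2·4) = (-8 + 280) / 8 = 272 / 8 = 34
(The negative root is discarded since n must be a positive integer.)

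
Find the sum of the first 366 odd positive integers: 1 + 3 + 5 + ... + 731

Sum of first n odd numbers = n²
= 366²
= 133956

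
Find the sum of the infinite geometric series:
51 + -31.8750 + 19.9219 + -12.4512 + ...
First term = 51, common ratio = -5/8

For |r| < 1, S = a / (1 - r)
S = 51 / (1 - (-5/8))
S = 51 / (13/8)
S = 408/13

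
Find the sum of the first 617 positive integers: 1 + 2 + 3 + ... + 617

Formula: ∑k = n(n+1)/2
= 617×618/2
= 381306/2
= 190653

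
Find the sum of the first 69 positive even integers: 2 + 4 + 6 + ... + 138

Sum of first n even numbers = n(n+1)
= 69×70
= 4830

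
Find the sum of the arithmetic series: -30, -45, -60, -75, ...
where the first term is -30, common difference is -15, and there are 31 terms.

Sₙ = n/2 × (first + last)
Last term = a + (n-1)d = -30 + (31-1)×(-15) = -480
S_31 = 31/2 × (-30 + (-480))
S_31 = 31/2 × (-510) = -7905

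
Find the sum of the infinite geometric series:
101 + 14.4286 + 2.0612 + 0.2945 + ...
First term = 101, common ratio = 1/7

For |r| < 1, S = a / (1 - r)
S = 101 / (1 - (1/7))
S = 101 / (6/7)
S = 707/6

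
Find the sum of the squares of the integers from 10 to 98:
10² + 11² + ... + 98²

Use ∑_{k=1}^{n} k² = n(n+1)(2n+1)/6, then subtract the first 9 terms.
∑_{k=1}^{98} k² = 98×99×197/6 = 318549
∑_{k=1}^{9} k² = 9×10×19/6 = 285
∑_{k=10}^{98} k² = 318549 - 285 = 318264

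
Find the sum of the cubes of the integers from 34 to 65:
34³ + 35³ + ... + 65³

Use ∑_{k=1}^{n} k³ = [n(n+1)/2]², then subtract the first 33 terms.
∑_{k=1}^{65} k³ = [65×66/2]² = 2145² = 4601025
∑_{k=1}^{33} k³ = [33×34/2]² = 561² = 314721
∑_{k=34}^{65} k³ = 4601025 - 314721 = 4286304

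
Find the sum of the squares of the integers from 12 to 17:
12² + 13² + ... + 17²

Use ∑_{k=1}^{n} k² = n(n+1)(2n+1)/6, then subtract the first 11 terms.
∑_{k=1}^{17} k² = 17×18×35/6 = 1785
∑_{k=1}^{11} k² = 11×12×23/6 = 506
∑_{k=12}^{17} k² = 1785 - 506 = 1279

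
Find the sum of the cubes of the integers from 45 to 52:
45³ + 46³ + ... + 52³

Use ∑_{k=1}^{n} k³ = [n(n+1)/2]², then subtract the first 44 terms.
∑_{k=1}^{52} k³ = [52×53/2]² = 1378² = 1898884
∑_{k=1}^{44} k³ = [44×45/2]² = 990² = 980100
∑_{k=45}^{52} k³ = 1898884 - 980100 = 918784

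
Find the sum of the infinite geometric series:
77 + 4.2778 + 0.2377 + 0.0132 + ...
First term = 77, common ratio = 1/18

For |r| < 1, S = a / (1 - r)
S = 77 / (1 - (1/18))
S = 77 / (17/18)
S = 1386/17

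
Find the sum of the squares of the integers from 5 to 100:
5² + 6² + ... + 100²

Use ∑_{k=1}^{n} k² = n(n+1)(2n+1)/6, then subtract the first 4 terms.
∑_{k=1}^{100} k² = 100×101×201/6 = 338350
∑_{k=1}^{4} k² = 4×5×9/6 = 30
∑_{k=5}^{100} k² = 338350 - 30 = 338320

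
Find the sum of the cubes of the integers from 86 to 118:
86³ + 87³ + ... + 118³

Use ∑_{k=1}^{n} k³ = [n(n+1)/2]², then subtract the first 85 terms.
∑_{k=1}^{118} k³ = [118×119/2]² = 7021² = 49294441
∑_{k=1}^{85} k³ = [85×86/2]² = 3655² = 13359025
∑_{k=86}^{118} k³ = 49294441 - 13359025 = 35935416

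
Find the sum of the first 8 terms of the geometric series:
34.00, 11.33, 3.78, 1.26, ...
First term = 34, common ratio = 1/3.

Sₙ = a(1 - rⁿ) / (1 - r)
S_8 = 34(1 - (1/3)^8) / (1 - (1/3))
S_8 = 34(1 - (1/6561)) / (2/3)
S_8 = 111520/2187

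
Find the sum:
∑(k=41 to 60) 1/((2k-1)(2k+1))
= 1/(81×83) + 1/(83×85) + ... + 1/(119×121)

Partial fractions: 1/((2k-1)(2k+1)) = (1/2)[1/(2k-1) - 1/(2k+1)]
The series telescopes:
= (1/2)[1/81 - 1/121]
= 20/9801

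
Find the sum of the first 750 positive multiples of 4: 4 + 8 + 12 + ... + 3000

Factor out 4: = 4(1 + 2 + ... + 750) = 4 × n(n+1)/2
= 4 × 750×751/2
= 4 × 281625
= 1126500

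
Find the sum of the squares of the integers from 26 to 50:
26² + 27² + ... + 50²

Use ∑_{k=1}^{n} k² = n(n+1)(2n+1)/6, then subtract the first 25 terms.
∑_{k=1}^{50} k² = 50×51×101/6 = 42925
∑_{k=1}^{25} k² = 25×26×51/6 = 5525
∑_{k=26}^{50} k² = 42925 - 5525 = 37400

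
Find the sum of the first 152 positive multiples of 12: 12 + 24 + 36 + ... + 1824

Factor out 12: = 12(1 + 2 + ... + 152) = 12 × n(n+1)/2
= 12 × 152×153/2
= 12 × 11628
= 139536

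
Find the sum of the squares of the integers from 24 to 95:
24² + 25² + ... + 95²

Use ∑_{k=1}^{n} k² = n(n+1)(2n+1)/6, then subtract the first 23 terms.
∑_{k=1}^{95} k² = 95×96×191/6 = 290320
∑_{k=1}^{23} k² = 23×24×47/6 = 4324
∑_{k=24}^{95} k² = 290320 - 4324 = 285996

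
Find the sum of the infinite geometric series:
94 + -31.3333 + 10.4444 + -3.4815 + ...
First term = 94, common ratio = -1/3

For |r| < 1, S = a / (1 - r)
S = 94 / (1 - (-1/3))
S = 94 / (4/3)
S = 141/2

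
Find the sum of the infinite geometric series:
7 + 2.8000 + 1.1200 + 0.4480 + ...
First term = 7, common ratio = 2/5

For |r| < 1, S = a / (1 - r)
S = 7 / (1 - (2/5))
S = 7 / (3/5)
S = 35/3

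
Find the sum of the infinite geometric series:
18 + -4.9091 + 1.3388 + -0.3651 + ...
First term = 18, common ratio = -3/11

For |r| < 1, S = a / (1 - r)
S = 18 / (1 - (-3/11))
S = 18 / (14/11)
S = 99/7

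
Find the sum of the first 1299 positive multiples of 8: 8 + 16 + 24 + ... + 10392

Factor out 8: = 8(1 + 2 + ... + 1299) = 8 × n(n+1)/2
= 8 × 1299×1300/2
= 8 × 844350
= 6754800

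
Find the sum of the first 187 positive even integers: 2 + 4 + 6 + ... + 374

Sum of first n even numbers = n(n+1)
= 187×188
= 35156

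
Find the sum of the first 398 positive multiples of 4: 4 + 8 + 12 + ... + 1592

Factor out 4: = 4(1 + 2 + ... + 398) = 4 × n(n+1)/2
= 4 × 398×399/2
= 4 × 79401
= 317604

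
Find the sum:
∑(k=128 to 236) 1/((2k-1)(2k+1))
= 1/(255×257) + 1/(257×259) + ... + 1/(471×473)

Partial fractions: 1/((2k-1)(2k+1)) = (1/2)[1/(2k-1) - 1/(2k+1)]
The series telescopes:
= (1/2)[1/255 - 1/473]
= 109/120615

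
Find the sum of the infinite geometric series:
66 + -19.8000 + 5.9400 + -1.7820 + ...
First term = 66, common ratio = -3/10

For |r| < 1, S = a / (1 - r)
S = 66 / (1 - (-3/10))
S = 66 / (13/10)
S = 660/13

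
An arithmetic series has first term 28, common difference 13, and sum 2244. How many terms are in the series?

Using S = n/2 × [2a + (n-1)d]
2244 = n/2 × [2(28) + (n-1)(13)]
2244 = n/2 × [56 + 13n - 13]
4488 = n × [43 + 13n]
13n² + (43)n - 4488 = 0
Discriminant: Δ = (43)² - 4(13)(-4488) = 1849 + 233376 = 235225
√Δ = 485
n = [-(43) + √Δ] / (2·13) = (-43 + 485) / 26 = 442 / 26 = 17
(The negative root is discarded since n must be a positive integer.)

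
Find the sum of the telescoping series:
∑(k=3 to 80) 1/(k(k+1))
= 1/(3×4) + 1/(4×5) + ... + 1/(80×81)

Partial fractions: 1/(k(k+1)) = 1/k - 1/(k+1)
The series telescopes:
= (1/3 - 1/4) + (1/4 - 1/5) + ... + (1/80 - 1/81)
= 1/3 - 1/81
= 26/81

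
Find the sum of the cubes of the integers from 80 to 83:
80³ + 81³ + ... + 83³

Use ∑_{k=1}^{n} k³ = [n(n+1)/2]², then subtract the first 79 terms.
∑_{k=1}^{83} k³ = [83×84/2]² = 3486² = 12152196
∑_{k=1}^{79} k³ = [79×80/2]² = 3160² = 9985600
∑_{k=80}^{83} k³ = 12152196 - 9985600 = 2166596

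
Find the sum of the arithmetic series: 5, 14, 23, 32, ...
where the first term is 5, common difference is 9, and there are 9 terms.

Sₙ = n/2 × (first + last)
Last term = a + (n-1)d = 5 + (9-1)×9 = 77
S_9 = 9/2 × (5 + 77)
S_9 = 9/2 × 82 = 369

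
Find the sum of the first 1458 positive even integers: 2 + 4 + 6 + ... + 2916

Sum of first n even numbers = n(n+1)
= 1458×1459
= 2127222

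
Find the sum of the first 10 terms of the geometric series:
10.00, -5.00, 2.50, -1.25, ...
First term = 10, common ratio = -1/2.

Sₙ = a(1 - rⁿ) / (1 - r)
S_10 = 10(1 - (-1/2)^10) / (1 - (-1/2))
S_10 = 10(1 - (1/1024)) / (3/2)
S_10 = 1705/256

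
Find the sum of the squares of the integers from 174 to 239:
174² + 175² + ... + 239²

Use ∑_{k=1}^{n} k² = n(n+1)(2n+1)/6, then subtract the first 173 terms.
∑_{k=1}^{239} k² = 239×240×479/6 = 4579240
∑_{k=1}^{173} k² = 173×174×347/6 = 1740899
∑_{k=174}^{239} k² = 4579240 - 1740899 = 2838341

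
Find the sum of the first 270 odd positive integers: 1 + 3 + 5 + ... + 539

Sum of first n odd numbers = n²
= 270²
= 72900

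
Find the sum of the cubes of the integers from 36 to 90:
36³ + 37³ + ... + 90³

Use ∑_{k=1}^{n} k³ = [n(n+1)/2]², then subtract the first 35 terms.
∑_{k=1}^{90} k³ = [90×91/2]² = 4095² = 16769025
∑_{k=1}^{35} k³ = [35×36/2]² = 630² = 396900
∑_{k=36}^{90} k³ = 16769025 - 396900 = 16372125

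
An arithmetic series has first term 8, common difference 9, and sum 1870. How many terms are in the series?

Using S = n/2 × [2a + (n-1)d]
1870 = n/2 × [2(8) + (n-1)(9)]
1870 = n/2 × [16 + 9n - 9]
3740 = n × [7 + 9n]
9n² + (7)n - 3740 = 0
Discriminant: Δ = (7)² - 4(9)(-3740) = 49 + 134640 = 134689
√Δ = 367
n = [-(7) + √Δ] / (2·9) = (-7 + 367) / 18 = 360 / 18 = 20
(The negative root is discarded since n must be a positive integer.)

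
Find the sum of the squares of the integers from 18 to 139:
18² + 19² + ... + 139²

Use ∑_{k=1}^{n} k² = n(n+1)(2n+1)/6, then subtract the first 17 terms.
∑_{k=1}^{139} k² = 139×140×279/6 = 904890
∑_{k=1}^{17} k² = 17×18×35/6 = 1785
∑_{k=18}^{139} k² = 904890 - 1785 = 903105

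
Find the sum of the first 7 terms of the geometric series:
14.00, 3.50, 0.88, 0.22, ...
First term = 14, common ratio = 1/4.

Sₙ = a(1 - rⁿ) / (1 - r)
S_7 = 14(1 - (1/4)^7) / (1 - (1/4))
S_7 = 14(1 - (1/16384)) / (3/4)
S_7 = 38227/2048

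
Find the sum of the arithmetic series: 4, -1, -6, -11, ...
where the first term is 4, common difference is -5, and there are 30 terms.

Sₙ = n/2 × (first + last)
Last term = a + (n-1)d = 4 + (30-1)×(-5) = -141
S_30 = 30/2 × (4 + (-141))
S_30 = 30/2 × (-137) = -2055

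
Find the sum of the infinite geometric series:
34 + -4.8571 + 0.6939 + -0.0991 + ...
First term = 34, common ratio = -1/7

For |r| < 1, S = a / (1 - r)
S = 34 / (1 - (-1/7))
S = 34 / (8/7)
S = 119/4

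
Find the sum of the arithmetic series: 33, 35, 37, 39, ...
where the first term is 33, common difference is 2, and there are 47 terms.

Sₙ = n/2 × (first + last)
Last term = a + (n-1)d = 33 + (47-1)×2 = 125
S_47 = 47/2 × (33 + 125)
S_47 = 47/2 × 158 = 3713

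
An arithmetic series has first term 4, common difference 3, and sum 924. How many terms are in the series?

Using S = n/2 × [2a + (n-1)d]
924 = n/2 × [2(4) + (n-1)(3)]
924 = n/2 × [8 + 3n - 3]
1848 = n × [5 + 3n]
3n² + (5)n - 1848 = 0
Discriminant: Δ = (5)² - 4(3)(-1848) = 25 + 22176 = 22201
√Δ = 149
n = [-(5) + √Δ] / (2·3) = (-5 + 149) / 6 = 144 / 6 = 24
(The negative root is discarded since n must be a positive integer.)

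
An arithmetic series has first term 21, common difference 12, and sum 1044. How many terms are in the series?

Using S = n/2 × [2a + (n-1)d]
1044 = n/2 × [2(21) + (n-1)(12)]
1044 = n/2 × [42 + 12n - 12]
2088 = n × [30 + 12n]
12n² + (30)n - 2088 = 0
Discriminant: Δ = (30)² - 4(12)(-2088) = 900 + 100224 = 101124
√Δ = 318
n = [-(30) + √Δ] / (2·12) = (-30 + 318) / 24 = 288 / 24 = 12
(The negative root is discarded since n must be a positive integer.)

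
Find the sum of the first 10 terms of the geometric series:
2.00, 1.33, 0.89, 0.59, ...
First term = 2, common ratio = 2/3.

Sₙ = a(1 - rⁿ) / (1 - r)
S_10 = 2(1 - (2/3)^10) / (1 - (2/3))
S_10 = 2(1 - (1024/59049)) / (1/3)
S_10 = 116050/19683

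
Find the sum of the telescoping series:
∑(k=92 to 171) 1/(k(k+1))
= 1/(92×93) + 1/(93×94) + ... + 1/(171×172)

Partial fractions: 1/(k(k+1)) = 1/k - 1/(k+1)
The series telescopes:
= (1/92 - 1/93) + (1/93 - 1/94) + ... + (1/171 - 1/172)
= 1/92 - 1/172
= 5/989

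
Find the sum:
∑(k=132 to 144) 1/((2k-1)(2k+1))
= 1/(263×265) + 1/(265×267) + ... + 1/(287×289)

Partial fractions: 1/((2k-1)(2k+1)) = (1/2)[1/(2k-1) - 1/(2k+1)]
The series telescopes:
= (1/2)[1/263 - 1/289]
= 13/76007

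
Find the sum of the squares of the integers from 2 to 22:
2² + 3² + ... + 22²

Use ∑_{k=1}^{n} k² = n(n+1)(2n+1)/6, then subtract the first 1 terms.
∑_{k=1}^{22} k² = 22×23×45/6 = 3795
∑_{k=1}^{1} k² = 1×2×3/6 = 1
∑_{k=2}^{22} k² = 3795 - 1 = 3794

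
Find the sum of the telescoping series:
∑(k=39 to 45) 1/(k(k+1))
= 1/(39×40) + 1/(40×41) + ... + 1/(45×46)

Partial fractions: 1/(k(k+1)) = 1/k - 1/(k+1)
The series telescopes:
= (1/39 - 1/40) + (1/40 - 1/41) + ... + (1/45 - 1/46)
= 1/39 - 1/46
= 7/1794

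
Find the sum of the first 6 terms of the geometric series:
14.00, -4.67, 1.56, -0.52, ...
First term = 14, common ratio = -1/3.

Sₙ = a(1 - rⁿ) / (1 - r)
S_6 = 14(1 - (-1/3)^6) / (1 - (-1/3))
S_6 = 14(1 - (1/729)) / (4/3)
S_6 = 2548/243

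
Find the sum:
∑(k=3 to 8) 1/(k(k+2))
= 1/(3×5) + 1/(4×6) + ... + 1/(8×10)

Partial fractions: 1/(k(k+2)) = (1/2)[1/k - 1/(k+2)]
Telescoping leaves the first two and last two terms:
= (1/2)[1/3 + 1/4 - 1/9 - 1/10]
= 67/360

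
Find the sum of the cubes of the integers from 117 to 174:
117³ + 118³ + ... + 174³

Use ∑_{k=1}^{n} k³ = [n(n+1)/2]², then subtract the first 116 terms.
∑_{k=1}^{174} k³ = [174×175/2]² = 15225² = 231800625
∑_{k=1}^{116} k³ = [116×117/2]² = 6786² = 46049796
∑_{k=117}^{174} k³ = 231800625 - 46049796 = 185750829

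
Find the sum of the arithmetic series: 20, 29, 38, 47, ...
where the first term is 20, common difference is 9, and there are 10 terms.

Sₙ = n/2 × (first + last)
Last term = a + (n-1)d = 20 + (10-1)×9 = 101
S_10 = 10/2 × (20 + 101)
S_10 = 10/2 × 121 = 605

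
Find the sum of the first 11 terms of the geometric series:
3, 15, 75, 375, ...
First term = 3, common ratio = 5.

Sₙ = a(1 - rⁿ) / (1 - r)
S_11 = 3(1 - 5^11) / (1 - 5)
S_11 = 3(1 - 48828125) / (-4)
S_11 = 36621093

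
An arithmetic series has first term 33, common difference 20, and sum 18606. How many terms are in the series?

Using S = n/2 × [2a + (n-1)d]
18606 = n/2 × [2(33) + (n-1)(20)]
18606 = n/2 × [66 + 20n - 20]
37212 = n × [46 + 20n]
20n² + (46)n - 37212 = 0
Discriminant: Δ = (46)² - 4(20)(-37212) = 2116 + 2976960 = 2979076
√Δ = 1726
n = [-(46) + √Δ] / (2·20) = (-46 + 1726) / 40 = 1680 / 40 = 42
(The negative root is discarded since n must be a positive integer.)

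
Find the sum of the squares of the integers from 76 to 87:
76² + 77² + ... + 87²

Use ∑_{k=1}^{n} k² = n(n+1)(2n+1)/6, then subtract the first 75 terms.
∑_{k=1}^{87} k² = 87×88×175/6 = 223300
∑_{k=1}^{75} k² = 75×76×151/6 = 143450
∑_{k=76}^{87} k² = 223300 - 143450 = 79850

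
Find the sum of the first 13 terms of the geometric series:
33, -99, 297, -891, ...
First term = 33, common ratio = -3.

Sₙ = a(1 - rⁿ) / (1 - r)
S_13 = 33(1 - (-3)^13) / (1 - (-3))
S_13 = 33(1 - (-1594323)) / (4)
S_13 = 13153173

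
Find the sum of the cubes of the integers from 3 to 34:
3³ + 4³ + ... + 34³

Use ∑_{k=1}^{n} k³ = [n(n+1)/2]², then subtract the first 2 terms.
∑_{k=1}^{34} k³ = [34×35/2]² = 595² = 354025
∑_{k=1}^{2} k³ = [2×3/2]² = 3² = 9
∑_{k=3}^{34} k³ = 354025 - 9 = 354016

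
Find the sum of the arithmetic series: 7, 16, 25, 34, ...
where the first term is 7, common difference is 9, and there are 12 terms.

Sₙ = n/2 × (first + last)
Last term = a + (n-1)d = 7 + (12-1)×9 = 106
S_12 = 12/2 × (7 + 106)
S_12 = 12/2 × 113 = 678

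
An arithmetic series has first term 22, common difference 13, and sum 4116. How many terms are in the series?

Using S = n/2 × [2a + (n-1)d]
4116 = n/2 × [2(22) + (n-1)(13)]
4116 = n/2 × [44 + 13n - 13]
8232 = n × [31 + 13n]
13n² + (31)n - 8232 = 0
Discriminant: Δ = (31)² - 4(13)(-8232) = 961 + 428064 = 429025
√Δ = 655
n = [-(31) + √Δ] / (2·13) = (-31 + 655) / 26 = 624 / 26 = 24
(The negative root is discarded since n must be a positive integer.)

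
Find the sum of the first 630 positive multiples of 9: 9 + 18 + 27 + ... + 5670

Factor out 9: = 9(1 + 2 + ... + 630) = 9 × n(n+1)/2
= 9 × 630×631/2
= 9 × 198765
= 1788885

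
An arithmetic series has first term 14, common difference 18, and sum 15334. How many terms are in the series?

Using S = n/2 × [2a + (n-1)d]
15334 = n/2 × [2(14) + (n-1)(18)]
15334 = n/2 × [28 + 18n - 18]
30668 = n × [10 + 18n]
18n² + (10)n - 30668 = 0
Discriminant: Δ = (10)² - 4(18)(-30668) = 100 + 2208096 = 2208196
√Δ = 1486
n = [-(10) + √Δ] / (2·18) = (-10 + 1486) / 36 = 1476 / 36 = 41
(The negative root is discarded since n must be a positive integer.)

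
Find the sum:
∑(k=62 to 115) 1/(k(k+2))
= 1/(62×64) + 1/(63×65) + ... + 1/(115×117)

Partial fractions: 1/(k(k+2)) = (1/2)[1/k - 1/(k+2)]
Telescoping leaves the first two and last two terms:
= (1/2)[1/62 + 1/63 - 1/116 - 1/117]
= 14563/1963416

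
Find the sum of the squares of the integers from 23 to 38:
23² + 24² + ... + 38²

Use ∑_{k=1}^{n} k² = n(n+1)(2n+1)/6, then subtract the first 22 terms.
∑_{k=1}^{38} k² = 38×39×77/6 = 19019
∑_{k=1}^{22} k² = 22×23×45/6 = 3795
∑_{k=23}^{38} k² = 19019 - 3795 = 15224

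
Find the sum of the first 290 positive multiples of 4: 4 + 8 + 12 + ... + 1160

Factor out 4: = 4(1 + 2 + ... + 290) = 4 × n(n+1)/2
= 4 × 290×291/2
= 4 × 42195
= 168780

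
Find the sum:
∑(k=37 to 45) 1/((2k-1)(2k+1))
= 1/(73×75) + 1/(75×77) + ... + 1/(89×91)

Partial fractions: 1/((2k-1)(2k+1)) = (1/2)[1/(2k-1) - 1/(2k+1)]
The series telescopes:
= (1/2)[1/73 - 1/91]
= 9/6643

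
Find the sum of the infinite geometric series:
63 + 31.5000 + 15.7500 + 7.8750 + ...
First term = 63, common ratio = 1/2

For |r| < 1, S = a / (1 - r)
S = 63 / (1 - (1/2))
S = 63 / (1/2)
S = 126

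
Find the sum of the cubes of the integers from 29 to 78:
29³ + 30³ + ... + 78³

Use ∑_{k=1}^{n} k³ = [n(n+1)/2]², then subtract the first 28 terms.
∑_{k=1}^{78} k³ = [78×79/2]² = 3081² = 9492561
∑_{k=1}^{28} k³ = [28×29/2]² = 406² = 164836
∑_{k=29}^{78} k³ = 9492561 - 164836 = 9327725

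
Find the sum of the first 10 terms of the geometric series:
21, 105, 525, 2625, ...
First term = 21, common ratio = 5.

Sₙ = a(1 - rⁿ) / (1 - r)
S_10 = 21(1 - 5^10) / (1 - 5)
S_10 = 21(1 - 9765625) / (-4)
S_10 = 51269526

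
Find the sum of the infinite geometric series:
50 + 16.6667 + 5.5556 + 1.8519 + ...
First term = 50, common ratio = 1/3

For |r| < 1, S = a / (1 - r)
S = 50 / (1 - (1/3))
S = 50 / (2/3)
S = 75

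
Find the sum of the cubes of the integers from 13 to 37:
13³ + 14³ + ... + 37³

Use ∑_{k=1}^{n} k³ = [n(n+1)/2]², then subtract the first 12 terms.
∑_{k=1}^{37} k³ = [37×38/2]² = 703² = 494209
∑_{k=1}^{12} k³ = [12×13/2]² = 78² = 6084
∑_{k=13}^{37} k³ = 494209 - 6084 = 488125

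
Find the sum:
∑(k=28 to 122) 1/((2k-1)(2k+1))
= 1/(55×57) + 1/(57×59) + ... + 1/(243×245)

Partial fractions: 1/((2k-1)(2k+1)) = (1/2)[1/(2k-1) - 1/(2k+1)]
The series telescopes:
= (1/2)[1/55 - 1/245]
= 19/2695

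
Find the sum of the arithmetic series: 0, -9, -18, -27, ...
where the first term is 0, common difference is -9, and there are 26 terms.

Sₙ = n/2 × (first + last)
Last term = a + (n-1)d = 0 + (26-1)×(-9) = -225
S_26 = 26/2 × (0 + (-225))
S_26 = 26/2 × (-225) = -2925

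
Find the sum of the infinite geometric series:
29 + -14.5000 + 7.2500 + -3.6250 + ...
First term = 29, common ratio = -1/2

For |r| < 1, S = a / (1 - r)
S = 29 / (1 - (-1/2))
S = 29 / (3/2)
S = 58/3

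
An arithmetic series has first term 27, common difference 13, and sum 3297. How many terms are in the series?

Using S = n/2 × [2a + (n-1)d]
3297 = n/2 × [2(27) + (n-1)(13)]
3297 = n/2 × [54 + 13n - 13]
6594 = n × [41 + 13n]
13n² + (41)n - 6594 = 0
Discriminant: Δ = (41)² - 4(13)(-6594) = 1681 + 342888 = 344569
√Δ = 587
n = [-(41) + √Δ] / (2·13) = (-41 + 587) / 26 = 546 / 26 = 21
(The negative root is discarded since n must be a positive integer.)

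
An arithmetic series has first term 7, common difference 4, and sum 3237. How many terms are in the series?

Using S = n/2 × [2a + (n-1)d]
3237 = n/2 × [2(7) + (n-1)(4)]
3237 = n/2 × [14 + 4n - 4]
6474 = n × [10 + 4n]
4n² + (10)n - 6474 = 0
Discriminant: Δ = (10)² - 4(4)(-6474) = 100 + 103584 = 103684
√Δ = 322
n = [-(10) + √Δ] / (2·4) = (-10 + 322) / 8 = 312 / 8 = 39
(The negative root is discarded since n must be a positive integer.)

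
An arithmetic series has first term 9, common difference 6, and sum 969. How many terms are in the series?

Using S = n/2 × [2a + (n-1)d]
969 = n/2 × [2(9) + (n-1)(6)]
969 = n/2 × [18 + 6n - 6]
1938 = n × [12 + 6n]
6n² + (12)n - 1938 = 0
Discriminant: Δ = (12)² - 4(6)(-1938) = 144 + 46512 = 46656
√Δ = 216
n = [-(12) + √Δ] / (2·6) = (-12 + 216) / 12 = 204 / 12 = 17
(The negative root is discarded since n must be a positive integer.)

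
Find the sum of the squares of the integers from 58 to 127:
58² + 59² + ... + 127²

Use ∑_{k=1}^{n} k² = n(n+1)(2n+1)/6, then subtract the first 57 terms.
∑_{k=1}^{127} k² = 127×128×255/6 = 690880
∑_{k=1}^{57} k² = 57×58×115/6 = 63365
∑_{k=58}^{127} k² = 690880 - 63365 = 627515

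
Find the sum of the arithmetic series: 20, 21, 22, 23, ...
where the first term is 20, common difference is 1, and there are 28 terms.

Sₙ = n/2 × (first + last)
Last term = a + (n-1)d = 20 + (28-1)×1 = 47
S_28 = 28/2 × (20 + 47)
S_28 = 28/2 × 67 = 938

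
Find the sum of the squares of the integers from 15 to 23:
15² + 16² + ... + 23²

Use ∑_{k=1}^{n} k² = n(n+1)(2n+1)/6, then subtract the first 14 terms.
∑_{k=1}^{23} k² = 23×24×47/6 = 4324
∑_{k=1}^{14} k² = 14×15×29/6 = 1015
∑_{k=15}^{23} k² = 4324 - 1015 = 3309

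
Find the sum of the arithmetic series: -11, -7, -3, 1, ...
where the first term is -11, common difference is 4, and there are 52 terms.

Sₙ = n/2 × (first + last)
Last term = a + (n-1)d = -11 + (52-1)×4 = 193
S_52 = 52/2 × (-11 + 193)
S_52 = 52/2 × 182 = 4732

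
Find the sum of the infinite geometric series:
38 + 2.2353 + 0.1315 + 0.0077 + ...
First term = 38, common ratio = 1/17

For |r| < 1, S = a / (1 - r)
S = 38 / (1 - (1/17))
S = 38 / (16/17)
S = 323/8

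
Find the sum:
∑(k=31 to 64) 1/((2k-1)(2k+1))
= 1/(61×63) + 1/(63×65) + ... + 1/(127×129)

Partial fractions: 1/((2k-1)(2k+1)) = (1/2)[1/(2k-1) - 1/(2k+1)]
The series telescopes:
= (1/2)[1/61 - 1/129]
= 34/7869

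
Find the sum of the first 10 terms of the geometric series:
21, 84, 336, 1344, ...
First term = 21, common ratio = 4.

Sₙ = a(1 - rⁿ) / (1 - r)
S_10 = 21(1 - 4^10) / (1 - 4)
S_10 = 21(1 - 1048576) / (-3)
S_10 = 7340025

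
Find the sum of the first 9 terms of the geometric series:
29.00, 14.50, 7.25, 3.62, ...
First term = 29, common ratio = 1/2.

Sₙ = a(1 - rⁿ) / (1 - r)
S_9 = 29(1 - (1/2)^9) / (1 - (1/2))
S_9 = 29(1 - (1/512)) / (1/2)
S_9 = 14819/256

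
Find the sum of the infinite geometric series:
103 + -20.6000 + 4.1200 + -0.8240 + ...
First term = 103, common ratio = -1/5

For |r| < 1, S = a / (1 - r)
S = 103 / (1 - (-1/5))
S = 103 / (6/5)
S = 515/6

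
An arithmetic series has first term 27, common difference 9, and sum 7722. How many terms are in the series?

Using S = n/2 × [2a + (n-1)d]
7722 = n/2 × [2(27) + (n-1)(9)]
7722 = n/2 × [54 + 9n - 9]
15444 = n × [45 + 9n]
9n² + (45)n - 15444 = 0
Discriminant: Δ = (45)² - 4(9)(-15444) = 2025 + 555984 = 558009
√Δ = 747
n = [-(45) + √Δ] / (2·9) = (-45 + 747) / 18 = 702 / 18 = 39
(The negative root is discarded since n must be a positive integer.)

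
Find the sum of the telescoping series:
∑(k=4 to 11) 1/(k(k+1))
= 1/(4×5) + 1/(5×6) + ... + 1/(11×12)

Partial fractions: 1/(k(k+1)) = 1/k - 1/(k+1)
The series telescopes:
= (1/4 - 1/5) + (1/5 - 1/6) + ... + (1/11 - 1/12)
= 1/4 - 1/12
= 1/6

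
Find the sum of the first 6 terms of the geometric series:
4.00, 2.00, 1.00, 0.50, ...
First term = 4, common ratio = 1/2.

Sₙ = a(1 - rⁿ) / (1 - r)
S_6 = 4(1 - (1/2)^6) / (1 - (1/2))
S_6 = 4(1 - (1/64)) / (1/2)
S_6 = 63/8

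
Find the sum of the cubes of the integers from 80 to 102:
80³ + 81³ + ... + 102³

Use ∑_{k=1}^{n} k³ = [n(n+1)/2]², then subtract the first 79 terms.
∑_{k=1}^{102} k³ = [102×103/2]² = 5253² = 27594009
∑_{k=1}^{79} k³ = [79×80/2]² = 3160² = 9985600
∑_{k=80}^{102} k³ = 27594009 - 9985600 = 17608409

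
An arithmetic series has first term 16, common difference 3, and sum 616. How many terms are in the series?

Using S = n/2 × [2a + (n-1)d]
616 = n/2 × [2(16) + (n-1)(3)]
616 = n/2 × [32 + 3n - 3]
1232 = n × [29 + 3n]
3n² + (29)n - 1232 = 0
Discriminant: Δ = (29)² - 4(3)(-1232) = 841 + 14784 = 15625
√Δ = 125
n = [-(29) + √Δ] / (2·3) = (-29 + 125) / 6 = 96 / 6 = 16
(The negative root is discarded since n must be a positive integer.)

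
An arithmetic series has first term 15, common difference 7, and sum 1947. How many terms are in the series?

Using S = n/2 × [2a + (n-1)d]
1947 = n/2 × [2(15) + (n-1)(7)]
1947 = n/2 × [30 + 7n - 7]
3894 = n × [23 + 7n]
7n² + (23)n - 3894 = 0
Discriminant: Δ = (23)² - 4(7)(-3894) = 529 + 109032 = 109561
√Δ = 331
n = [-(23) + √Δ] / (2·7) = (-23 + 331) / 14 = 308 / 14 = 22
(The negative root is discarded since n must be a positive integer.)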